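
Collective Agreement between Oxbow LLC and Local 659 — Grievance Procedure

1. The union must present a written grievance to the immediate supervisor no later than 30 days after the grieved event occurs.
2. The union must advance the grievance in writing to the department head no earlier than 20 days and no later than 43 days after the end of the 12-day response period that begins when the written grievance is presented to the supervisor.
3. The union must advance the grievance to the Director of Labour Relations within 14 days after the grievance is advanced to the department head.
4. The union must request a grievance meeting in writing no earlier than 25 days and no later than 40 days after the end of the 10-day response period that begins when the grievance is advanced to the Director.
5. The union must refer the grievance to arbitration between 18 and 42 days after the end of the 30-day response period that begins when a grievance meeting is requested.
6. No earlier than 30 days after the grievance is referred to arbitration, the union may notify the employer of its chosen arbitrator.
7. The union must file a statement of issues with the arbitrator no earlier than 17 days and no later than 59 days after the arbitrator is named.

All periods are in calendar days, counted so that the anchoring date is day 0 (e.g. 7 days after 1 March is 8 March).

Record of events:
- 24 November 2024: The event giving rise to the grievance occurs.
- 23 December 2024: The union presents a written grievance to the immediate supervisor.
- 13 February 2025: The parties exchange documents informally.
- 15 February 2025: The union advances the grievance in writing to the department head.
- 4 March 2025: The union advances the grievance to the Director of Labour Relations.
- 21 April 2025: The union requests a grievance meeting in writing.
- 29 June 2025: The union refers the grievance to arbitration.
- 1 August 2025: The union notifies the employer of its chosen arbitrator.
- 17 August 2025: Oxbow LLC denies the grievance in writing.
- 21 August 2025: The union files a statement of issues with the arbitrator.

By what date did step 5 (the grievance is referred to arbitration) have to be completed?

2 July 2025

A grievance meeting is requested on 21 April 2025; the 30-day response period therefore ends 21 May 2025, and step 5 runs from that date. The window is 18–42 days after 21 May 2025; it closes on 2 July 2025.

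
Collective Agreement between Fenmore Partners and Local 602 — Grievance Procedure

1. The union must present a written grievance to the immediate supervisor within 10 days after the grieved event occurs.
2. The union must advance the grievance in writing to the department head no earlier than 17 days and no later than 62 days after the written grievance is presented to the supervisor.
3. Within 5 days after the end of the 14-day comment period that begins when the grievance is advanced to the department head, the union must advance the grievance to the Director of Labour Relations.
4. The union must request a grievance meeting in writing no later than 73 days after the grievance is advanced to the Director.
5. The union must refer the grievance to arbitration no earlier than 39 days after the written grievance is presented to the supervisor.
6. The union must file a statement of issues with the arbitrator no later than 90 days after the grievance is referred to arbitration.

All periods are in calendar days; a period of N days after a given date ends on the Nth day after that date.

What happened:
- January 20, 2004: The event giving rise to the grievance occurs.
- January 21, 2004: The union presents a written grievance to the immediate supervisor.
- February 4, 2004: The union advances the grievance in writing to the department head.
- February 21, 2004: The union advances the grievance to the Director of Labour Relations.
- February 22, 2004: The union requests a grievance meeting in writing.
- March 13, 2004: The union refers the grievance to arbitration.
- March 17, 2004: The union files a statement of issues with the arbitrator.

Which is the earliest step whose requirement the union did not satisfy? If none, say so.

Step 1: 10 days after January 20, 2004 (when the grieved event occurs) is January 30, 2004; done January 21, 2004 — timely.
Step 2: the window is 17–62 days after January 21, 2004 (when the written grievance is presented to the supervisor), so February 7, 2004 through March 23, 2004; February 4, 2004 is 3 days too early.
The procedure was therefore not followed at step 2.

Step 2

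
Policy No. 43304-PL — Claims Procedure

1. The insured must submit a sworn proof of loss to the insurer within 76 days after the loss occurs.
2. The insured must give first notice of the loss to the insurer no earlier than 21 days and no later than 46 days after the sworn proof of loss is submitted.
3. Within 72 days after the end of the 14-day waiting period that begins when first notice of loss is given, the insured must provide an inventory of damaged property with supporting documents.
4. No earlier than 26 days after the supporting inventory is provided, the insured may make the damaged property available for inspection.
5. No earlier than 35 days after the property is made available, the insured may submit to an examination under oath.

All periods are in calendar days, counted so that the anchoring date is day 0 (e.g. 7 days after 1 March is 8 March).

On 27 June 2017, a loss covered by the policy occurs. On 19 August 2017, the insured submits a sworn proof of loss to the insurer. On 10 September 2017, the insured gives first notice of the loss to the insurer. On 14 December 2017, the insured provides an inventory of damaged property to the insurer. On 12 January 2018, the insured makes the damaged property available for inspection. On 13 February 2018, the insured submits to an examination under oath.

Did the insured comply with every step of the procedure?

(1) due by 27 June 2017 + 76 days = 11 September 2017; done 19 August 2017 — timely.
(2) the permitted window runs from 19 August 2017 + 21 = 9 September 2017 to 19 August 2017 + 46 = 4 October 2017; done 10 September 2017 — within the window.
(3) due by 24 September 2017 + 72 days = 5 December 2017; 14 December 2017 misses that deadline by 9 days.

No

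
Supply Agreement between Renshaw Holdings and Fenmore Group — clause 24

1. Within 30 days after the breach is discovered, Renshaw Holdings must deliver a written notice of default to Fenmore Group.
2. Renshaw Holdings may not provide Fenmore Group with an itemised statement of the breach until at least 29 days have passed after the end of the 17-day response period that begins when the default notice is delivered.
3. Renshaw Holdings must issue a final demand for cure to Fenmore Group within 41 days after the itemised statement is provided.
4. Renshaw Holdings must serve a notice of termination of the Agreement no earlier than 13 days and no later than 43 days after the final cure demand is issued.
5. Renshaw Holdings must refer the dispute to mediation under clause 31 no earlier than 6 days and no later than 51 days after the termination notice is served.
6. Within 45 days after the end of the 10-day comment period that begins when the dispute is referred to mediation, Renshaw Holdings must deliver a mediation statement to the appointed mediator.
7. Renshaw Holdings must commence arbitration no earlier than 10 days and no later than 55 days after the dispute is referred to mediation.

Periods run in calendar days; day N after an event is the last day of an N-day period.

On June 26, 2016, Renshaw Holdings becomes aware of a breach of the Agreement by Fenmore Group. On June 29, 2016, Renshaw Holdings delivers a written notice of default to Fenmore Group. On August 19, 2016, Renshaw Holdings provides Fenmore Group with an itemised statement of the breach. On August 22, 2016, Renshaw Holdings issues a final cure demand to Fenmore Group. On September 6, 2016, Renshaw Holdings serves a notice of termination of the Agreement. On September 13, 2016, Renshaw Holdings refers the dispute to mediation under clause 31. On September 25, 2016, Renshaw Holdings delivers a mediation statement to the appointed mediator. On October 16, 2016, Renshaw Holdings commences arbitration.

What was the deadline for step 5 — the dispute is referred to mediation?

October 27, 2016

Step 5 runs from September 6, 2016, when the termination notice is served. The window is 6–51 days after September 6, 2016; it closes on October 27, 2016.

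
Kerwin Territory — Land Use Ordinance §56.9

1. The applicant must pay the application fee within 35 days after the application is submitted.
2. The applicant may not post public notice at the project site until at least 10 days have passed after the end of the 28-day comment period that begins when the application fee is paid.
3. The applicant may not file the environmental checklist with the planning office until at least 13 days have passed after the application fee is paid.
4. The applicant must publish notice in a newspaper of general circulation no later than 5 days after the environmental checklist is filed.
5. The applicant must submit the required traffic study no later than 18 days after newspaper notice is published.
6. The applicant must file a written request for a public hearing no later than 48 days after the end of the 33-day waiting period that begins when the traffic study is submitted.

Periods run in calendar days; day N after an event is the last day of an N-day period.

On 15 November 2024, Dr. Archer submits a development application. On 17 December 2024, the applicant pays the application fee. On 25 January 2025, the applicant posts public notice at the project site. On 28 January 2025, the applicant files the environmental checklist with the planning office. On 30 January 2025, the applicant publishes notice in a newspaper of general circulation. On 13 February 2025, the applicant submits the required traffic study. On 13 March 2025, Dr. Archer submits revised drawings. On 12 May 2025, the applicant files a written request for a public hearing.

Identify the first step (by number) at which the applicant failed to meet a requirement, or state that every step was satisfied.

Step 1 — counting 35 days from 15 November 2024 (when the application is submitted) gives a deadline of 20 December 2024; 17 December 2024 is within that limit.
Step 2 — must wait 10 days from 14 January 2025 (end of the 28-day comment period, which began when the application fee is paid on 17 December 2024), so not before 24 January 2025; 25 January 2025 is on or after that date.
Step 3 — must wait 13 days from 17 December 2024 (when the application fee is paid), so not before 30 December 2024; 28 January 2025 is on or after that date.
Step 4 — counting 5 days from 28 January 2025 (when the environmental checklist is filed) gives a deadline of 2 February 2025; 30 January 2025 is within that limit.
Step 5 — counting 18 days from 30 January 2025 (when newspaper notice is published) gives a deadline of 17 February 2025; completed 13 February 2025, before the deadline.
Step 6 — counting 48 days from 18 March 2025 (end of the 33-day waiting period, which began when the traffic study is submitted on 13 February 2025) gives a deadline of 5 May 2025; not done until 12 May 2025, 7 days after the deadline.

Step 6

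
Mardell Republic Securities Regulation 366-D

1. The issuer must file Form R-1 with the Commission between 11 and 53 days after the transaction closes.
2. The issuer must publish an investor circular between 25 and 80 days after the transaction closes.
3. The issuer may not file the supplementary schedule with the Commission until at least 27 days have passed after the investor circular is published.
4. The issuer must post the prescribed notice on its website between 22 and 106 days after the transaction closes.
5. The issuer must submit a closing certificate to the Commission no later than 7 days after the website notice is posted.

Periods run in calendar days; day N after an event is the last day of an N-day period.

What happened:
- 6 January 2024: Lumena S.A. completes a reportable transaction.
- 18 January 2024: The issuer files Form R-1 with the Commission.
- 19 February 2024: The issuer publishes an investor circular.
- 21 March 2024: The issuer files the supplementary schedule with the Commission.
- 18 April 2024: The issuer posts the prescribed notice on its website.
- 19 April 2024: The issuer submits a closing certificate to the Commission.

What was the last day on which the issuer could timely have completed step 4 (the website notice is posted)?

Step 4 runs from 6 January 2024, when the transaction closes. The window is 22–106 days after 6 January 2024; it closes on 21 April 2024.

21 April 2024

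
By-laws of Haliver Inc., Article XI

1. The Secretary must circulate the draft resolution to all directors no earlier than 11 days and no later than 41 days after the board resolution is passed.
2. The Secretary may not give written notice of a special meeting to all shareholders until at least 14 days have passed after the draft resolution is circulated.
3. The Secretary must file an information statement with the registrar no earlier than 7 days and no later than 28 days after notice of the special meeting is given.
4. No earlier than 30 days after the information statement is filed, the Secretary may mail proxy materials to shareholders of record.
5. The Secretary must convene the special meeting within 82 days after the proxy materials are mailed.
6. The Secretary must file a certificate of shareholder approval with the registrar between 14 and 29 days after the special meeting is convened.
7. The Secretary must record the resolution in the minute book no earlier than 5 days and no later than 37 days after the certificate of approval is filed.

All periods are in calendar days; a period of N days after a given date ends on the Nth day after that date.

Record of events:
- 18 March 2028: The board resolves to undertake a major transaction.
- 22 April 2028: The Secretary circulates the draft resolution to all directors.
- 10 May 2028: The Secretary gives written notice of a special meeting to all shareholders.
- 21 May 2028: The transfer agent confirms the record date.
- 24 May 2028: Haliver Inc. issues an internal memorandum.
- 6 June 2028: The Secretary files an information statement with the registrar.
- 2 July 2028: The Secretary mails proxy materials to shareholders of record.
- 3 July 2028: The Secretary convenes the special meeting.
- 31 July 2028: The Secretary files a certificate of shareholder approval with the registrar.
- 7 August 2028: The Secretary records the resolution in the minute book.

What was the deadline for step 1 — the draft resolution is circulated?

Step 1 runs from 18 March 2028, when the board resolution is passed. The window is 11–41 days after 18 March 2028; it closes on 28 April 2028.

28 April 2028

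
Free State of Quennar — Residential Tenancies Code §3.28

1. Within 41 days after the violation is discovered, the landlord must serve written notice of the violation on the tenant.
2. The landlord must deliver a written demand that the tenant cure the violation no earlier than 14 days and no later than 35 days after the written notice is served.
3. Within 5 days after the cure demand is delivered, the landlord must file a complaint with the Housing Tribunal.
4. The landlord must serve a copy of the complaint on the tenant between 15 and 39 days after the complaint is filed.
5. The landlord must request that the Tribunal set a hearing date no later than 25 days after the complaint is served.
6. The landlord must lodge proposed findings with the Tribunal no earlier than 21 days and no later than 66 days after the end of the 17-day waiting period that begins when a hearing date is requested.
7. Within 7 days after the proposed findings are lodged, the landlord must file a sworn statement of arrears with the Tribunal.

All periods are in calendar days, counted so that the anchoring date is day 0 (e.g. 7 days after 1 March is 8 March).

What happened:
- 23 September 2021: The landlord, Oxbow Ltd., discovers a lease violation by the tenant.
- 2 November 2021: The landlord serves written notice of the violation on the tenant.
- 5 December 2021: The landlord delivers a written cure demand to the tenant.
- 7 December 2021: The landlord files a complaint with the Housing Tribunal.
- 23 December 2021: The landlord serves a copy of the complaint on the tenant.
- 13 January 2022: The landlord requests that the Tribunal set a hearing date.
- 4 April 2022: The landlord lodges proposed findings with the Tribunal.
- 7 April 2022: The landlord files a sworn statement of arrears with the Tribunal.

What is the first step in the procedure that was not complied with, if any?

None — every step was satisfied

Step 1 — counting 41 days from 23 September 2021 (when the violation is discovered) gives a deadline of 3 November 2021; completed 2 November 2021, before the deadline.
Step 2 — 14 and 35 days from 2 November 2021 (when the written notice is served) are 16 November 2021 and 7 December 2021 respectively; 5 December 2021 falls inside that range.
Step 3 — counting 5 days from 5 December 2021 (when the cure demand is delivered) gives a deadline of 10 December 2021; done 7 December 2021 — timely.
Step 4 — 15 and 39 days from 7 December 2021 (when the complaint is filed) are 22 December 2021 and 15 January 2022 respectively; 23 December 2021 falls inside that range.
Step 5 — counting 25 days from 23 December 2021 (when the complaint is served) gives a deadline of 17 January 2022; done 13 January 2022 — timely.
Step 6 — 21 and 66 days from 30 January 2022 (end of the 17-day waiting period, which began when a hearing date is requested on 13 January 2022) are 20 February 2022 and 6 April 2022 respectively; done 4 April 2022 — within the window.
Step 7 — counting 7 days from 4 April 2022 (when the proposed findings are lodged) gives a deadline of 11 April 2022; 7 April 2022 is within that limit.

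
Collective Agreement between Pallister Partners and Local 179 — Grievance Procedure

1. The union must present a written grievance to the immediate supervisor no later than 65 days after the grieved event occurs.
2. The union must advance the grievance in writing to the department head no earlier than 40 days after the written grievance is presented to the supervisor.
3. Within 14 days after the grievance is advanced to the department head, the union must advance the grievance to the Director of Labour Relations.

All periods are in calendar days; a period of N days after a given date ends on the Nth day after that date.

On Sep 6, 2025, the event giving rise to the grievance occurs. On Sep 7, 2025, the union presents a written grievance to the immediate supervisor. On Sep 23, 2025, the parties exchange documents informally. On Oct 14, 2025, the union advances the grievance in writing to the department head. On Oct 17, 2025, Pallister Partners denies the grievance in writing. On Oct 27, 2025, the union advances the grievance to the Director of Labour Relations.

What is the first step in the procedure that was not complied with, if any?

Step 2

Step 1 — counting 65 days from Sep 6, 2025 (when the grieved event occurs) gives a deadline of Nov 10, 2025; Sep 7, 2025 is within that limit.
Step 2 — must wait 40 days from Sep 7, 2025 (when the written grievance is presented to the supervisor), so not before Oct 17, 2025; done Oct 14, 2025 — 3 days too early.
That is the first point of non-compliance.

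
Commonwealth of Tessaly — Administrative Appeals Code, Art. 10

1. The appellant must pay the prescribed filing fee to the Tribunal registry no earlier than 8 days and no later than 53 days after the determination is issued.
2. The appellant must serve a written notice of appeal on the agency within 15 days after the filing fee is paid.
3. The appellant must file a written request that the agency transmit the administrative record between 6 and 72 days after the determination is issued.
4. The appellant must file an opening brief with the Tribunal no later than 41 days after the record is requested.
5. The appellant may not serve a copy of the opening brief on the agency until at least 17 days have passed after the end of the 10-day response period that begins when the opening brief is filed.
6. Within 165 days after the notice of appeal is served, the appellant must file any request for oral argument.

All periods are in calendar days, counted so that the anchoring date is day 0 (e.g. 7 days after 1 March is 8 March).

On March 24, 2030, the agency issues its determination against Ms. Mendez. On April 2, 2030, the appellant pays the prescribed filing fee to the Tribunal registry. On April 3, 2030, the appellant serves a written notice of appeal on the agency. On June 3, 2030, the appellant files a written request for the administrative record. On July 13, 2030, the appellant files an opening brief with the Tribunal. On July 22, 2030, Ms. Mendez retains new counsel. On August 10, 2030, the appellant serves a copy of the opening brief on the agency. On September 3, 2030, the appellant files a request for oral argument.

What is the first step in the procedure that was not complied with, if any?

None — every step was satisfied

Step 1 — 8 and 53 days from March 24, 2030 (when the determination is issued) are April 1, 2030 and May 16, 2030 respectively; done April 2, 2030, which is between those dates.
Step 2 — counting 15 days from April 2, 2030 (when the filing fee is paid) gives a deadline of April 17, 2030; April 3, 2030 is within that limit.
Step 3 — 6 and 72 days from March 24, 2030 (when the determination is issued) are March 30, 2030 and June 4, 2030 respectively; June 3, 2030 falls inside that range.
Step 4 — counting 41 days from June 3, 2030 (when the record is requested) gives a deadline of July 14, 2030; July 13, 2030 is within that limit.
Step 5 — must wait 17 days from July 23, 2030 (end of the 10-day response period, which began when the opening brief is filed on July 13, 2030), so not before August 9, 2030; done August 10, 2030, after the minimum wait.
Step 6 — counting 165 days from April 3, 2030 (when the notice of appeal is served) gives a deadline of September 15, 2030; done September 3, 2030 — timely.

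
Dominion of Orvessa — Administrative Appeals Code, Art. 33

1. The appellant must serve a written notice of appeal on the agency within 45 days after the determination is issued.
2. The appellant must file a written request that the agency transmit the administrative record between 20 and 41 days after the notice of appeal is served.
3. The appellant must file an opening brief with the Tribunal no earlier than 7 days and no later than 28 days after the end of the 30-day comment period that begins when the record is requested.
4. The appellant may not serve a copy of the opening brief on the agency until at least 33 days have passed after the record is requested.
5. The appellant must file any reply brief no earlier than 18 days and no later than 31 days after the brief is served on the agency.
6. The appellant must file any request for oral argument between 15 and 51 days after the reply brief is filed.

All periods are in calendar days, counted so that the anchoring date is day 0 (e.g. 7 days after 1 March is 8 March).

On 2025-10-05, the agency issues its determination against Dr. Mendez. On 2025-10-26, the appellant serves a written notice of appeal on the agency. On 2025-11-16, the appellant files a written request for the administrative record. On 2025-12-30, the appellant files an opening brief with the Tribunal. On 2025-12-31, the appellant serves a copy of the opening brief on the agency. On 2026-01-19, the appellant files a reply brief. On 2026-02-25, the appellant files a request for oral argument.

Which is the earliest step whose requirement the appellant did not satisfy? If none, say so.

Step 1 — counting 45 days from 2025-10-05 (when the determination is issued) gives a deadline of 2025-11-19; completed 2025-10-26, before the deadline.
Step 2 — 20 and 41 days from 2025-10-26 (when the notice of appeal is served) are 2025-11-15 and 2025-12-06 respectively; 2025-11-16 falls inside that range.
Step 3 — 7 and 28 days from 2025-12-16 (end of the 30-day comment period, which began when the record is requested on 2025-11-16) are 2025-12-23 and 2026-01-13 respectively; done 2025-12-30 — within the window.
Step 4 — must wait 33 days from 2025-11-16 (when the record is requested), so not before 2025-12-19; done 2025-12-31 — permitted.
Step 5 — 18 and 31 days from 2025-12-31 (when the brief is served on the agency) are 2026-01-18 and 2026-01-31 respectively; 2026-01-19 falls inside that range.
Step 6 — 15 and 51 days from 2026-01-19 (when the reply brief is filed) are 2026-02-03 and 2026-03-11 respectively; 2026-02-25 falls inside that range.

None — every step was satisfied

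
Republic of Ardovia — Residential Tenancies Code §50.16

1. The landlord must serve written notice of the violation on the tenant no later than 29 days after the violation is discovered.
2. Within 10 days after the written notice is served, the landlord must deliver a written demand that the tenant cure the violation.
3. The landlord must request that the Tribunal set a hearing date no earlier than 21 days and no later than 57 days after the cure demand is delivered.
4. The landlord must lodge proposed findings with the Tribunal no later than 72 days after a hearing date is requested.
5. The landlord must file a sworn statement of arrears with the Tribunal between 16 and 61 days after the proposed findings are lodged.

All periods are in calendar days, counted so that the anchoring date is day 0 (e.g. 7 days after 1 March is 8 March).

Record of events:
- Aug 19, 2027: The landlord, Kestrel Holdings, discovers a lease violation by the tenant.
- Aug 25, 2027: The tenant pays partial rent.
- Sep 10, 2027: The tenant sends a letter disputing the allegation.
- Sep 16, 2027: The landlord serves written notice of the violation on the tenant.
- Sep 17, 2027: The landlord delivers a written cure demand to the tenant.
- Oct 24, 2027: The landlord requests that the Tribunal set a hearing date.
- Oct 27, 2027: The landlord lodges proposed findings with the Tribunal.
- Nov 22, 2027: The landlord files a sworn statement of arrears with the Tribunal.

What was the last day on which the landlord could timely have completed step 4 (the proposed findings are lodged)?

Jan 4, 2028

Step 4 runs from Oct 24, 2027, when a hearing date is requested. 72 days after Oct 24, 2027 is Jan 4, 2028.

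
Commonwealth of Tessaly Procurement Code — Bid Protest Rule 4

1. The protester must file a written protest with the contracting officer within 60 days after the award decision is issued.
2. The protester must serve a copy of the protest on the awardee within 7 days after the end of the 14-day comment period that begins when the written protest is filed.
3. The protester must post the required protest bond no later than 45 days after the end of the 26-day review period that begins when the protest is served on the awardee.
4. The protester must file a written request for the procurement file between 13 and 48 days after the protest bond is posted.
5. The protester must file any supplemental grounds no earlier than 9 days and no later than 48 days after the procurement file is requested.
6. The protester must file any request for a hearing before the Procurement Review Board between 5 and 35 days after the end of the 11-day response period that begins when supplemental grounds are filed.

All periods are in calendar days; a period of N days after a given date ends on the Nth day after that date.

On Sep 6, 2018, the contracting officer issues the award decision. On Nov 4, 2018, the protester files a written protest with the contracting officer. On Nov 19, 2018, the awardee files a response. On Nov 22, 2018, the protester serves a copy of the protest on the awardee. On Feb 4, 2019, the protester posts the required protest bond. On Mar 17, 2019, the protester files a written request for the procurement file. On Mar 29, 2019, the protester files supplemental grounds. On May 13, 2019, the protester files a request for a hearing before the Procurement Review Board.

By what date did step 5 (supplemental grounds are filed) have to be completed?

Step 5 runs from Mar 17, 2019, when the procurement file is requested. The window is 9–48 days after Mar 17, 2019; it closes on May 4, 2019.

May 4, 2019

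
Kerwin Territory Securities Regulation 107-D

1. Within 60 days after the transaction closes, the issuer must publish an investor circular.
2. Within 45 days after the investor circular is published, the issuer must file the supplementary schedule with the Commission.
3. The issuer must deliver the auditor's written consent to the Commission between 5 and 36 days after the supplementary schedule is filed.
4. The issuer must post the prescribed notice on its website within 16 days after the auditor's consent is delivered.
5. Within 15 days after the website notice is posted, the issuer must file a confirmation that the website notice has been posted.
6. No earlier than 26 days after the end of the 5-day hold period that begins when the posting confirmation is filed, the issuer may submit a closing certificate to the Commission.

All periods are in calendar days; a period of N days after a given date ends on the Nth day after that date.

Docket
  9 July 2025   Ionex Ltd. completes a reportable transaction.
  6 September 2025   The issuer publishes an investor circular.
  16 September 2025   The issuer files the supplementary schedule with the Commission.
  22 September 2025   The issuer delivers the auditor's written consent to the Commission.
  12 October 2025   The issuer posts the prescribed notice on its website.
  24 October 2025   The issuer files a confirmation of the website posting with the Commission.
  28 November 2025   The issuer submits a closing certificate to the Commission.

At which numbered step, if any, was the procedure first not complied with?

Step 4

(1) due by 9 July 2025 + 60 days = 7 September 2025; completed 6 September 2025, before the deadline.
(2) due by 6 September 2025 + 45 days = 21 October 2025; completed 16 September 2025, before the deadline.
(3) the permitted window runs from 16 September 2025 + 5 = 21 September 2025 to 16 September 2025 + 36 = 22 October 2025; done 22 September 2025 — within the window.
(4) due by 22 September 2025 + 16 days = 8 October 2025; done 12 October 2025 — 4 days late.
No need to go further; step 4 was not satisfied.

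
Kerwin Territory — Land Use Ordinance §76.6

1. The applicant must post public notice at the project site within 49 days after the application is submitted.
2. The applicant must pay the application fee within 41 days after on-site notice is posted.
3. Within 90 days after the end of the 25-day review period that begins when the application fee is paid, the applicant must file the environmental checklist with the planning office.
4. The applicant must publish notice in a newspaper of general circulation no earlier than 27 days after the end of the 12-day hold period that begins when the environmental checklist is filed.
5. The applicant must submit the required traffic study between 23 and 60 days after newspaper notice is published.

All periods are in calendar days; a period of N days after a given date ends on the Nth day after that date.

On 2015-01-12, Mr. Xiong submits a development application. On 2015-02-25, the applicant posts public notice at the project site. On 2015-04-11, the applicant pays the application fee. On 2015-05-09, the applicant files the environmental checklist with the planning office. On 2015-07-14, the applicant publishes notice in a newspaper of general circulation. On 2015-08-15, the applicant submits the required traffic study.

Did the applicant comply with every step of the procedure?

Step 1 — counting 49 days from 2015-01-12 (when the application is submitted) gives a deadline of 2015-03-02; completed 2015-02-25, before the deadline.
Step 2 — counting 41 days from 2015-02-25 (when on-site notice is posted) gives a deadline of 2015-04-07; not done until 2015-04-11, 4 days after the deadline.

No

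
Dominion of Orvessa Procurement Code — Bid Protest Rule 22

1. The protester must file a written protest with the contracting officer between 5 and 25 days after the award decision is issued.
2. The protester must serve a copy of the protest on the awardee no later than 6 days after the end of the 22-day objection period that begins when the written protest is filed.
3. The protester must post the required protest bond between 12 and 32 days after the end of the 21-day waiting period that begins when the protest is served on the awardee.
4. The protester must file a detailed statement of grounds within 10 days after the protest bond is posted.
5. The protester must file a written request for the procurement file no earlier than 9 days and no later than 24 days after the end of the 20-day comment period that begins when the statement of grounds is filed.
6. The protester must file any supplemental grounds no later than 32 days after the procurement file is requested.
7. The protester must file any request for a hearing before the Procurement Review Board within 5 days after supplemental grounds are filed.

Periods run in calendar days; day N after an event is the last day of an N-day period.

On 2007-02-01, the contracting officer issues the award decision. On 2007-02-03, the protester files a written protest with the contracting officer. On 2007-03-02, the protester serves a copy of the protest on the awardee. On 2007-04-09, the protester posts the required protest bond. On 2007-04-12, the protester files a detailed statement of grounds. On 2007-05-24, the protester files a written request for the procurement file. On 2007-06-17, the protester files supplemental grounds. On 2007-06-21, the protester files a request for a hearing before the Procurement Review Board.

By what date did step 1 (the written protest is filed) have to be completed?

Step 1 runs from 2007-02-01, when the award decision is issued. The window is 5–25 days after 2007-02-01; it closes on 2007-02-26.

2007-02-26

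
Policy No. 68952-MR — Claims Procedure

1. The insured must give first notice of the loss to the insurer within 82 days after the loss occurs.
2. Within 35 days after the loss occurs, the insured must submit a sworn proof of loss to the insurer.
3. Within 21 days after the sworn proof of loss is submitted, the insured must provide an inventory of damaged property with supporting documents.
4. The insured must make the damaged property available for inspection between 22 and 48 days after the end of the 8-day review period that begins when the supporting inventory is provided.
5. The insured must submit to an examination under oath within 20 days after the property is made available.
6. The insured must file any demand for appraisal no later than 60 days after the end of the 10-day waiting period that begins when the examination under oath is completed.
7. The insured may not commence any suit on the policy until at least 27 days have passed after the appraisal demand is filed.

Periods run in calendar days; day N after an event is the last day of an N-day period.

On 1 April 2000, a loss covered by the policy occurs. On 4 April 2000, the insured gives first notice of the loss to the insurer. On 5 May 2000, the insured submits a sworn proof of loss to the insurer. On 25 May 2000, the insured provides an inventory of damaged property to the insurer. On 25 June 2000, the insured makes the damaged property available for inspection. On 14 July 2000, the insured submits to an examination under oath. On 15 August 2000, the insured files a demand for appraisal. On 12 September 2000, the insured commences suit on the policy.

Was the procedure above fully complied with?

Step 1 — counting 82 days from 1 April 2000 (when the loss occurs) gives a deadline of 22 June 2000; 4 April 2000 is within that limit.
Step 2 — counting 35 days from 1 April 2000 (when the loss occurs) gives a deadline of 6 May 2000; done 5 May 2000 — timely.
Step 3 — counting 21 days from 5 May 2000 (when the sworn proof of loss is submitted) gives a deadline of 26 May 2000; completed 25 May 2000, before the deadline.
Step 4 — 22 and 48 days from 2 June 2000 (end of the 8-day review period, which began when the supporting inventory is provided on 25 May 2000) are 24 June 2000 and 20 July 2000 respectively; 25 June 2000 falls inside that range.
Step 5 — counting 20 days from 25 June 2000 (when the property is made available) gives a deadline of 15 July 2000; completed 14 July 2000, before the deadline.
Step 6 — counting 60 days from 24 July 2000 (end of the 10-day waiting period, which began when the examination under oath is completed on 14 July 2000) gives a deadline of 22 September 2000; completed 15 August 2000, before the deadline.
Step 7 — must wait 27 days from 15 August 2000 (when the appraisal demand is filed), so not before 11 September 2000; done 12 September 2000, after the minimum wait.

Yes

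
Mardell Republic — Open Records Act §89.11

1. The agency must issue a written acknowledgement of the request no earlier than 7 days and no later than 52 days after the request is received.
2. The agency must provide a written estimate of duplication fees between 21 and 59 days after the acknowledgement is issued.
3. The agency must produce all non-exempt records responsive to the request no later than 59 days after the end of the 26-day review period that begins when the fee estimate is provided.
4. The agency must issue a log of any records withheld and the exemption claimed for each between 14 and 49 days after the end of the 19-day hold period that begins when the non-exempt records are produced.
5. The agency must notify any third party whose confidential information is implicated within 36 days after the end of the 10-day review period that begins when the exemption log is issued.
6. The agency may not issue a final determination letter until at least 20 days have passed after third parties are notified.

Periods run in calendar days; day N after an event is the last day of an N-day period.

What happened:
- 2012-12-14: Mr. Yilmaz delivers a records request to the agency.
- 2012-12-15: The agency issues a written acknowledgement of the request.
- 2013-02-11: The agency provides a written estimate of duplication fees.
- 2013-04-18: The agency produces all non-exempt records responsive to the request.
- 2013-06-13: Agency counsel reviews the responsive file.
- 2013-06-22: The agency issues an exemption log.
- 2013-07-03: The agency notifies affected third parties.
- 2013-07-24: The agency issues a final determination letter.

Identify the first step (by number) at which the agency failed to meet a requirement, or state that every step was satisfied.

Step 1 — 7 and 52 days from 2012-12-14 (when the request is received) are 2012-12-21 and 2013-02-04 respectively; done 2012-12-15 — 6 days before the window opened.
That is the first point of non-compliance.

Step 1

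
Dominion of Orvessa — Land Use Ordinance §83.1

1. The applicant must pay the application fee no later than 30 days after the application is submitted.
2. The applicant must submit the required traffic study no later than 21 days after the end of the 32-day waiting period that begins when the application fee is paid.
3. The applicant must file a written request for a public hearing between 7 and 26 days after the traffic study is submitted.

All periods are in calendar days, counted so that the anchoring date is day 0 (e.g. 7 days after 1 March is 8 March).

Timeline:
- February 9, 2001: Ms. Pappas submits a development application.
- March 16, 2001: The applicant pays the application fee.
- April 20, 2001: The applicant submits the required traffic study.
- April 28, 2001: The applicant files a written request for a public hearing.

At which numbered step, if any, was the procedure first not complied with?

(1) due by February 9, 2001 + 30 days = March 11, 2001; done March 16, 2001 — 5 days late.
No need to go further; step 1 was not satisfied.

Step 1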